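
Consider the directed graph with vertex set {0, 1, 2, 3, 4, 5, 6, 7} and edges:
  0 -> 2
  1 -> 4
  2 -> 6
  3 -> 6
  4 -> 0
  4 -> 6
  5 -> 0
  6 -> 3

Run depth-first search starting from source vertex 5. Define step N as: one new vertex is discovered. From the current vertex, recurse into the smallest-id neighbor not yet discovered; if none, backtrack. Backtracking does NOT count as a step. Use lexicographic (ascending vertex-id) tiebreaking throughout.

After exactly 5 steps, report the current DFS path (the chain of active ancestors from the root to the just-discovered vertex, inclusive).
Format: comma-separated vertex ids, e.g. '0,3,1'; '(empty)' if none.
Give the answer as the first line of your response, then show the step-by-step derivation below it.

5,0,2,6,3

step 1: discover 5; path=5; order=5
step 2: discover 0; path=5>0; order=5,0
step 3: discover 2; path=5>0>2; order=5,0,2
step 4: discover 6; path=5>0>2>6; order=5,0,2,6
step 5: discover 3; path=5>0>2>6>3; order=5,0,2,6,3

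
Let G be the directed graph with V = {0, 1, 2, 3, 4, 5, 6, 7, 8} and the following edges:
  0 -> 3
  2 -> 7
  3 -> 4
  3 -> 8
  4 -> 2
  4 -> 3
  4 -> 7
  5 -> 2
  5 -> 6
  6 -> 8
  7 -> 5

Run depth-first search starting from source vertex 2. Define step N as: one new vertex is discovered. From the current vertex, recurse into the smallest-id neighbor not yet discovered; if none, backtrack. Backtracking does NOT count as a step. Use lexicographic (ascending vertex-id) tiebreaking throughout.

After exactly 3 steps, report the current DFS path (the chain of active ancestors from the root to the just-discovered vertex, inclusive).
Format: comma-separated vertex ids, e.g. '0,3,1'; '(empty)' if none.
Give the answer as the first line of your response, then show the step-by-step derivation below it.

2,7,5

step 1: discover 2; path=2; order=2
step 2: discover 7; path=2>7; order=2,7
step 3: discover 5; path=2>7>5; order=2,7,5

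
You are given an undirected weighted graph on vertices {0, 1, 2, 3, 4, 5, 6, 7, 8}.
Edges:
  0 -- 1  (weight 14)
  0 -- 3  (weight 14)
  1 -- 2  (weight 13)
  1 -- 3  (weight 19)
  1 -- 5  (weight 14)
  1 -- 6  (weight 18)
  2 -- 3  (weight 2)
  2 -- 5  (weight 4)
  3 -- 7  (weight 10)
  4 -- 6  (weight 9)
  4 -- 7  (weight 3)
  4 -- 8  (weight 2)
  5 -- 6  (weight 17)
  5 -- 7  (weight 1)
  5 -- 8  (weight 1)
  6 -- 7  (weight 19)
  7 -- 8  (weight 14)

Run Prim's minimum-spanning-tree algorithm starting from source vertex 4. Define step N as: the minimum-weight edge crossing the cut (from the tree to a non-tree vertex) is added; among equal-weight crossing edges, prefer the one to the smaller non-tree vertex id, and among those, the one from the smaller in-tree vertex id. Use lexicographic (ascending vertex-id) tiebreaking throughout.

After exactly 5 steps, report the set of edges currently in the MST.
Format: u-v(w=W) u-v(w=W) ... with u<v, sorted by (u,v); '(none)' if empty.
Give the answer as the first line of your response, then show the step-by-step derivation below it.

2-3(w=2) 2-5(w=4) 4-8(w=2) 5-7(w=1) 5-8(w=1)

step 1: add edge 4-8 (w=2); MST = {4-8(w=2)}
step 2: add edge 5-8 (w=1); MST = {4-8(w=2) 5-8(w=1)}
step 3: add edge 5-7 (w=1); MST = {4-8(w=2) 5-7(w=1) 5-8(w=1)}
step 4: add edge 2-5 (w=4); MST = {2-5(w=4) 4-8(w=2) 5-7(w=1) 5-8(w=1)}
step 5: add edge 2-3 (w=2); MST = {2-3(w=2) 2-5(w=4) 4-8(w=2) 5-7(w=1) 5-8(w=1)}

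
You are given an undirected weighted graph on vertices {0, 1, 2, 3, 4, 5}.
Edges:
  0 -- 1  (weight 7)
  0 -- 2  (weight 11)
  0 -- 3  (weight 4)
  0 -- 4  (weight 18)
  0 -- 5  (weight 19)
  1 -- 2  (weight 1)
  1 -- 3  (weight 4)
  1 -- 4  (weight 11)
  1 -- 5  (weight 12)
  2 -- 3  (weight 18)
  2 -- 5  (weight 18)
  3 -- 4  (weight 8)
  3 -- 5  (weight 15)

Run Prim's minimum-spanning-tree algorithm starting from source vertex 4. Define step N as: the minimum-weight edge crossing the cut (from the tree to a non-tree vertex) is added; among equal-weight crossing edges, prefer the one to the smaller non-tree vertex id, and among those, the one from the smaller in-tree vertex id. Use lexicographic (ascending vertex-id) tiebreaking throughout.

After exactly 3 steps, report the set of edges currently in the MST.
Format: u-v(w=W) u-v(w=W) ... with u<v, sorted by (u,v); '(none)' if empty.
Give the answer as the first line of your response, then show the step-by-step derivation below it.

0-3(w=4) 1-3(w=4) 3-4(w=8)

step 1: add edge 3-4 (w=8); MST = {3-4(w=8)}
step 2: add edge 0-3 (w=4); MST = {0-3(w=4) 3-4(w=8)}
step 3: add edge 1-3 (w=4); MST = {0-3(w=4) 1-3(w=4) 3-4(w=8)}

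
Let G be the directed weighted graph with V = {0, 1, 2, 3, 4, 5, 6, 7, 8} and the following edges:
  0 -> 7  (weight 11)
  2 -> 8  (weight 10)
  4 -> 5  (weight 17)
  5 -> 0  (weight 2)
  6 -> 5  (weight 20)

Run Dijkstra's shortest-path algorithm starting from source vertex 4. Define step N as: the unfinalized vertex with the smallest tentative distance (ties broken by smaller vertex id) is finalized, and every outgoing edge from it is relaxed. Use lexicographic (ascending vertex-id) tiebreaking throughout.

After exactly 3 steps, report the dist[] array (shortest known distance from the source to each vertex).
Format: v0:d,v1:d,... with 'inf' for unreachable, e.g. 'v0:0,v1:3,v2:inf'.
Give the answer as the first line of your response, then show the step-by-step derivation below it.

v0:19,v1:inf,v2:inf,v3:inf,v4:0,v5:17,v6:inf,v7:30,v8:inf

step 1: dist = v0:inf,v1:inf,v2:inf,v3:inf,v4:0,v5:17,v6:inf,v7:inf,v8:inf
step 2: dist = v0:19,v1:inf,v2:inf,v3:inf,v4:0,v5:17,v6:inf,v7:inf,v8:inf
step 3: dist = v0:19,v1:inf,v2:inf,v3:inf,v4:0,v5:17,v6:inf,v7:30,v8:inf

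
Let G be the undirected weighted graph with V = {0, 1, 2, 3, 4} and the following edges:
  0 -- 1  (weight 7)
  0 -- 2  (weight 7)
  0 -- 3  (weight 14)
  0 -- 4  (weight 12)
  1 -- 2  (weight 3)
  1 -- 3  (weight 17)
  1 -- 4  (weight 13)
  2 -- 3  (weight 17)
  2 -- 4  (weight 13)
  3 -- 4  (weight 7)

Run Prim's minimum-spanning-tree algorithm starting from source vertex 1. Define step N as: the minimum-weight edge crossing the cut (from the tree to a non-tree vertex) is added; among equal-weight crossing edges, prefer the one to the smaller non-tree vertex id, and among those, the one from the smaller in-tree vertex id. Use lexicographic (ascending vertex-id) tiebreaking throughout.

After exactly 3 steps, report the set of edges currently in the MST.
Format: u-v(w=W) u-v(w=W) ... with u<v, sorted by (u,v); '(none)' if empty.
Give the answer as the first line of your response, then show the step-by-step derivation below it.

0-1(w=7) 0-4(w=12) 1-2(w=3)

step 1: add edge 1-2 (w=3); MST = {1-2(w=3)}
step 2: add edge 0-1 (w=7); MST = {0-1(w=7) 1-2(w=3)}
step 3: add edge 0-4 (w=12); MST = {0-1(w=7) 0-4(w=12) 1-2(w=3)}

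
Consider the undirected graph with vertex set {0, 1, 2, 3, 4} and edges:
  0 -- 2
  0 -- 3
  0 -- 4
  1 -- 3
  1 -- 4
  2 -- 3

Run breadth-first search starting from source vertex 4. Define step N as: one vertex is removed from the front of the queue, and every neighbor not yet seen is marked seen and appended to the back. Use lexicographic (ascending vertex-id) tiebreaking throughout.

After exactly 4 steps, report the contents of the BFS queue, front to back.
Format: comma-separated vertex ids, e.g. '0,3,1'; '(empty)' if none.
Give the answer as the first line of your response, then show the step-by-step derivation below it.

3

step 1: dequeue 4; queue=[0,1]; order=4
step 2: dequeue 0; queue=[1,2,3]; order=4,0
step 3: dequeue 1; queue=[2,3]; order=4,0,1
step 4: dequeue 2; queue=[3]; order=4,0,1,2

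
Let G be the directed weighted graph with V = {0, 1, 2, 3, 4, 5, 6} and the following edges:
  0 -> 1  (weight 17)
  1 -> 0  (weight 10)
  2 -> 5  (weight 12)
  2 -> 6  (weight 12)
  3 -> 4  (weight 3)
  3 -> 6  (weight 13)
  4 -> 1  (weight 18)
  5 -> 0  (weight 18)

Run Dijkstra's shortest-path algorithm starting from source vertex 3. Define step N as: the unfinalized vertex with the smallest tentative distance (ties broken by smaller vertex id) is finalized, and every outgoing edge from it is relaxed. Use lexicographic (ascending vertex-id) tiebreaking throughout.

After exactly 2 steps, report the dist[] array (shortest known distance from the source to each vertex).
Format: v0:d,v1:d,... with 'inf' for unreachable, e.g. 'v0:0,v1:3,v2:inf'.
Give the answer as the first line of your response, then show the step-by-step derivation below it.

v0:inf,v1:21,v2:inf,v3:0,v4:3,v5:inf,v6:13

step 1: dist = v0:inf,v1:inf,v2:inf,v3:0,v4:3,v5:inf,v6:13
step 2: dist = v0:inf,v1:21,v2:inf,v3:0,v4:3,v5:inf,v6:13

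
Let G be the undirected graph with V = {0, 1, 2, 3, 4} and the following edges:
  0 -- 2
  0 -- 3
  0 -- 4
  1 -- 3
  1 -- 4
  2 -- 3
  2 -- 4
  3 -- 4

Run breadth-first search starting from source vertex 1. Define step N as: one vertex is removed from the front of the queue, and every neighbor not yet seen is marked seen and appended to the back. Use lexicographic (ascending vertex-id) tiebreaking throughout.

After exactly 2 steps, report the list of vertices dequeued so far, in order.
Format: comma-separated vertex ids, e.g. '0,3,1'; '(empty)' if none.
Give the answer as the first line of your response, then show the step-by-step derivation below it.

1,3

step 1: dequeue 1; queue=[3,4]; order=1
step 2: dequeue 3; queue=[4,0,2]; order=1,3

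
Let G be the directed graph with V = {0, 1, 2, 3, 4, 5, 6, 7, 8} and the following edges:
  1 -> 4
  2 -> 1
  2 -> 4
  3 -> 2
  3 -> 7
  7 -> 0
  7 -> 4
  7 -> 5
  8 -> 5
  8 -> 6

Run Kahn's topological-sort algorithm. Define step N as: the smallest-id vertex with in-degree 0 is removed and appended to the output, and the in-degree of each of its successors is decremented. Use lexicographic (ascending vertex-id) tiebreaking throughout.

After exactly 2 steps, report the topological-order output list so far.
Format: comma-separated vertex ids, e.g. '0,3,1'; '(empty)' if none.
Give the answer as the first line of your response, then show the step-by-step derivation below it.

3,2

step 1: output 3; order=[3]; indeg=(1,1,0,0,3,2,1,0,0)
step 2: output 2; order=[3,2]; indeg=(1,0,0,0,2,2,1,0,0)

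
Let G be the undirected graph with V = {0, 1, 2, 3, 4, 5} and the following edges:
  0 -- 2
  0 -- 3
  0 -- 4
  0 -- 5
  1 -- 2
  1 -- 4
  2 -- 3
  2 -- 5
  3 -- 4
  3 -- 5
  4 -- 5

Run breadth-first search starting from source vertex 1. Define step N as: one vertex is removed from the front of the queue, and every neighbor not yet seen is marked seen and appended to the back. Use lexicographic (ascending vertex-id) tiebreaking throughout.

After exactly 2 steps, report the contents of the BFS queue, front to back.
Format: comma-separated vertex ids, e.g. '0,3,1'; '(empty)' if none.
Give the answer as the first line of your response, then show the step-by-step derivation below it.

4,0,3,5

step 1: dequeue 1; queue=[2,4]; order=1
step 2: dequeue 2; queue=[4,0,3,5]; order=1,2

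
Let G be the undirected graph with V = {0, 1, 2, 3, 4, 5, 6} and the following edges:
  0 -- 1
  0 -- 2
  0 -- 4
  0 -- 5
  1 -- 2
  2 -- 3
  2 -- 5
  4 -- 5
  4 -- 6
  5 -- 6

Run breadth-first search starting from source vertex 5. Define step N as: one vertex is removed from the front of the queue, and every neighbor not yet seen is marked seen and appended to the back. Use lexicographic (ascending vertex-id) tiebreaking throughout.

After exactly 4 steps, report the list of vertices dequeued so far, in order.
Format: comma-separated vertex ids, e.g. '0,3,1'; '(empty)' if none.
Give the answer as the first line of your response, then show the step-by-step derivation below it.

5,0,2,4

step 1: dequeue 5; queue=[0,2,4,6]; order=5
step 2: dequeue 0; queue=[2,4,6,1]; order=5,0
step 3: dequeue 2; queue=[4,6,1,3]; order=5,0,2
step 4: dequeue 4; queue=[6,1,3]; order=5,0,2,4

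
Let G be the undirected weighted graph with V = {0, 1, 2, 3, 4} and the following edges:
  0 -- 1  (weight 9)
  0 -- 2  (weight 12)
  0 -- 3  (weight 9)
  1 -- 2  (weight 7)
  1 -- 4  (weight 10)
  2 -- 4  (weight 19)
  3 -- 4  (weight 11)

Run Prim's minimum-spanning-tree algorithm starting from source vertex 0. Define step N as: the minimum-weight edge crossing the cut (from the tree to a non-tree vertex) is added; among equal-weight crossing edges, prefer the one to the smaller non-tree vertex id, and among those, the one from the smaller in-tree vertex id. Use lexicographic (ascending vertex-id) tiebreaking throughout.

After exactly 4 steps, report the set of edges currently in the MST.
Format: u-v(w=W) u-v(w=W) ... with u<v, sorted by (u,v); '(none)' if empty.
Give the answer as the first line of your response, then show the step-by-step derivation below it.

0-1(w=9) 0-3(w=9) 1-2(w=7) 1-4(w=10)

step 1: add edge 0-1 (w=9); MST = {0-1(w=9)}
step 2: add edge 1-2 (w=7); MST = {0-1(w=9) 1-2(w=7)}
step 3: add edge 0-3 (w=9); MST = {0-1(w=9) 0-3(w=9) 1-2(w=7)}
step 4: add edge 1-4 (w=10); MST = {0-1(w=9) 0-3(w=9) 1-2(w=7) 1-4(w=10)}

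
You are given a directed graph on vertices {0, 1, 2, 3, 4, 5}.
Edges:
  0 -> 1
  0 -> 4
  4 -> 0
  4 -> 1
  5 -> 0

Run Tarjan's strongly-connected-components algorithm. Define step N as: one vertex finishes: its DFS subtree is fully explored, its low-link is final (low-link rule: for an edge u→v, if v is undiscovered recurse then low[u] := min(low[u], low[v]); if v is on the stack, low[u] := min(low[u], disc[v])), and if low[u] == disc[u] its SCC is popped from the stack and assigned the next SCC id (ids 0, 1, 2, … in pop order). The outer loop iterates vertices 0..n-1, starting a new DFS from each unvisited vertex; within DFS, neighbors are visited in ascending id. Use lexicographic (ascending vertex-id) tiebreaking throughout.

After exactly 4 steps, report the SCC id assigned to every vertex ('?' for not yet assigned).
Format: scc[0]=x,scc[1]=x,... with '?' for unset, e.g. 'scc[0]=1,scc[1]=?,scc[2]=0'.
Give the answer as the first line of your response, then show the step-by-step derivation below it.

scc[0]=1,scc[1]=0,scc[2]=2,scc[3]=?,scc[4]=1,scc[5]=?

step 1: low=(low[0]=0,low[1]=1,low[2]=?,low[3]=?,low[4]=?,low[5]=?); scc=(scc[0]=?,scc[1]=0,scc[2]=?,scc[3]=?,scc[4]=?,scc[5]=?)
step 2: low=(low[0]=0,low[1]=1,low[2]=?,low[3]=?,low[4]=0,low[5]=?); scc=(scc[0]=?,scc[1]=0,scc[2]=?,scc[3]=?,scc[4]=?,scc[5]=?)
step 3: low=(low[0]=0,low[1]=1,low[2]=?,low[3]=?,low[4]=0,low[5]=?); scc=(scc[0]=1,scc[1]=0,scc[2]=?,scc[3]=?,scc[4]=1,scc[5]=?)
step 4: low=(low[0]=0,low[1]=1,low[2]=3,low[3]=?,low[4]=0,low[5]=?); scc=(scc[0]=1,scc[1]=0,scc[2]=2,scc[3]=?,scc[4]=1,scc[5]=?)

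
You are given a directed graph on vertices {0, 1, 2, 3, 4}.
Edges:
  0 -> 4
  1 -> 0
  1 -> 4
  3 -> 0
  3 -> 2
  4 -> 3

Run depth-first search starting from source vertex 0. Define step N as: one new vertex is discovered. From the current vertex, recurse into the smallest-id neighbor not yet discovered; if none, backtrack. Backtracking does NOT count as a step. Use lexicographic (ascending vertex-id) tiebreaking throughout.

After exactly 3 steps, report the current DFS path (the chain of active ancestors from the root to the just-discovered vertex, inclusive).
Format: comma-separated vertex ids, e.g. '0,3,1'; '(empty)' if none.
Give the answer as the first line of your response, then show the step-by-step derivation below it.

0,4,3

step 1: discover 0; path=0; order=0
step 2: discover 4; path=0>4; order=0,4
step 3: discover 3; path=0>4>3; order=0,4,3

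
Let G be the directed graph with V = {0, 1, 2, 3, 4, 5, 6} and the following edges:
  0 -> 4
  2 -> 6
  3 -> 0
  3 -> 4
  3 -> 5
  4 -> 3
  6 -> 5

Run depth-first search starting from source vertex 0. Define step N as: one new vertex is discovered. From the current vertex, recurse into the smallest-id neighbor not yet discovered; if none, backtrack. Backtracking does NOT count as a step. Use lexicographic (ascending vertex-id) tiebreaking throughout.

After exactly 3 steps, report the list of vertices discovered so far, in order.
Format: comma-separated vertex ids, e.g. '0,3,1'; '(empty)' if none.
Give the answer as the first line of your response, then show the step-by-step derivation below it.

0,4,3

step 1: discover 0; path=0; order=0
step 2: discover 4; path=0>4; order=0,4
step 3: discover 3; path=0>4>3; order=0,4,3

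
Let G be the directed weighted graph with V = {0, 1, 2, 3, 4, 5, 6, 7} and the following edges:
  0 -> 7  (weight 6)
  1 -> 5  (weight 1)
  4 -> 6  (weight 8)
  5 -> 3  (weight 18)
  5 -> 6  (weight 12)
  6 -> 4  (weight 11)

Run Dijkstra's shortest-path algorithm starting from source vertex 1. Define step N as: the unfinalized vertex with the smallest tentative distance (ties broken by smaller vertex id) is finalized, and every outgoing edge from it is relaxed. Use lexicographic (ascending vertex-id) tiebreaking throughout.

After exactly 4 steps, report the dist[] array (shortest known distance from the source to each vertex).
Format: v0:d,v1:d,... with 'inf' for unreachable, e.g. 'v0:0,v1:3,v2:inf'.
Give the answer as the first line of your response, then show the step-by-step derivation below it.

v0:inf,v1:0,v2:inf,v3:19,v4:24,v5:1,v6:13,v7:inf

step 1: dist = v0:inf,v1:0,v2:inf,v3:inf,v4:inf,v5:1,v6:inf,v7:inf
step 2: dist = v0:inf,v1:0,v2:inf,v3:19,v4:inf,v5:1,v6:13,v7:inf
step 3: dist = v0:inf,v1:0,v2:inf,v3:19,v4:24,v5:1,v6:13,v7:inf
step 4: dist = v0:inf,v1:0,v2:inf,v3:19,v4:24,v5:1,v6:13,v7:inf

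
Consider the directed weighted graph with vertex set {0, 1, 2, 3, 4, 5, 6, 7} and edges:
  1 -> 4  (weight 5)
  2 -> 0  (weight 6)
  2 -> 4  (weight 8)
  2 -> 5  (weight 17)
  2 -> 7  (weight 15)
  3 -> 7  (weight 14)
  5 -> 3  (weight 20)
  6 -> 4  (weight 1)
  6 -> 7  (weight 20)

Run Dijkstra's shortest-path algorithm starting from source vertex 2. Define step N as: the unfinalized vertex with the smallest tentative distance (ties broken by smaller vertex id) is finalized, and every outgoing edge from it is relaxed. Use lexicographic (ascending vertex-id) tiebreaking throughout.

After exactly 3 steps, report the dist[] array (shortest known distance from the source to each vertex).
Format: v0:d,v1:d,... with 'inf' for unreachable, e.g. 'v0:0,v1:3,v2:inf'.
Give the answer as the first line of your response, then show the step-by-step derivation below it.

v0:6,v1:inf,v2:0,v3:inf,v4:8,v5:17,v6:inf,v7:15

step 1: dist = v0:6,v1:inf,v2:0,v3:inf,v4:8,v5:17,v6:inf,v7:15
step 2: dist = v0:6,v1:inf,v2:0,v3:inf,v4:8,v5:17,v6:inf,v7:15
step 3: dist = v0:6,v1:inf,v2:0,v3:inf,v4:8,v5:17,v6:inf,v7:15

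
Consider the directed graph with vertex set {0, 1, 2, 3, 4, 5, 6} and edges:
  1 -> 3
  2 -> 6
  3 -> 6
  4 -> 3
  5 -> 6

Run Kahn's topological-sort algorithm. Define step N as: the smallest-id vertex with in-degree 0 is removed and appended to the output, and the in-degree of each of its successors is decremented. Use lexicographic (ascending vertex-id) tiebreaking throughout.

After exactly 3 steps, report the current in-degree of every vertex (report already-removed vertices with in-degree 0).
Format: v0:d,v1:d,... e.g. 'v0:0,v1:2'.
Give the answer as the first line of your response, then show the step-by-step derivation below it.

v0:0,v1:0,v2:0,v3:1,v4:0,v5:0,v6:2

step 1: output 0; order=[0]; indeg=(0,0,0,2,0,0,3)
step 2: output 1; order=[0,1]; indeg=(0,0,0,1,0,0,3)
step 3: output 2; order=[0,1,2]; indeg=(0,0,0,1,0,0,2)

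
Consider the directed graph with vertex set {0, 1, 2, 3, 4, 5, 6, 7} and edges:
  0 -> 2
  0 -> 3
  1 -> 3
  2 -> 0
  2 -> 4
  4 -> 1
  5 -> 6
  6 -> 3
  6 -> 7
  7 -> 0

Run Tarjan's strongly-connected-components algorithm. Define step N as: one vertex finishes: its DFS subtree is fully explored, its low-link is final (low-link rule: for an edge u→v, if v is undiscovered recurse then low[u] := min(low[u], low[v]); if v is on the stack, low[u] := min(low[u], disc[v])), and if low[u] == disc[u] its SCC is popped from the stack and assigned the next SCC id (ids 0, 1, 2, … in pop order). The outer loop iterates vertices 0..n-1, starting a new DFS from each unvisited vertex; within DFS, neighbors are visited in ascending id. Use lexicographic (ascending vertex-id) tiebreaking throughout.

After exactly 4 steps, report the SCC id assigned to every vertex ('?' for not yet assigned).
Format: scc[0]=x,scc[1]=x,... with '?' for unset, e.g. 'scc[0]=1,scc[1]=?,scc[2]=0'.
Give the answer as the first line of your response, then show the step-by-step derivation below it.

scc[0]=?,scc[1]=1,scc[2]=?,scc[3]=0,scc[4]=2,scc[5]=?,scc[6]=?,scc[7]=?

step 1: low=(low[0]=0,low[1]=3,low[2]=0,low[3]=4,low[4]=2,low[5]=?,low[6]=?,low[7]=?); scc=(scc[0]=?,scc[1]=?,scc[2]=?,scc[3]=0,scc[4]=?,scc[5]=?,scc[6]=?,scc[7]=?)
step 2: low=(low[0]=0,low[1]=3,low[2]=0,low[3]=4,low[4]=2,low[5]=?,low[6]=?,low[7]=?); scc=(scc[0]=?,scc[1]=1,scc[2]=?,scc[3]=0,scc[4]=?,scc[5]=?,scc[6]=?,scc[7]=?)
step 3: low=(low[0]=0,low[1]=3,low[2]=0,low[3]=4,low[4]=2,low[5]=?,low[6]=?,low[7]=?); scc=(scc[0]=?,scc[1]=1,scc[2]=?,scc[3]=0,scc[4]=2,scc[5]=?,scc[6]=?,scc[7]=?)
step 4: low=(low[0]=0,low[1]=3,low[2]=0,low[3]=4,low[4]=2,low[5]=?,low[6]=?,low[7]=?); scc=(scc[0]=?,scc[1]=1,scc[2]=?,scc[3]=0,scc[4]=2,scc[5]=?,scc[6]=?,scc[7]=?)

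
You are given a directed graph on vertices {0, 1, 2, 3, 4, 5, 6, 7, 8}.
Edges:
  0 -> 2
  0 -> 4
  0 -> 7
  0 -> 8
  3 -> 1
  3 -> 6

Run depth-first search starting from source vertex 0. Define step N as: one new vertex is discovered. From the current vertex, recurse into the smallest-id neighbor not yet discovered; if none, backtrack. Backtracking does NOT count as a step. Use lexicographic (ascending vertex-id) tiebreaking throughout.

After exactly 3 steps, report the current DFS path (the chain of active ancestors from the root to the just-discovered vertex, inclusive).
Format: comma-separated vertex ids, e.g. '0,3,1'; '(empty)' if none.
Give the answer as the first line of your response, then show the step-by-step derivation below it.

0,4

step 1: discover 0; path=0; order=0
step 2: discover 2; path=0>2; order=0,2
step 3: discover 4; path=0>4; order=0,2,4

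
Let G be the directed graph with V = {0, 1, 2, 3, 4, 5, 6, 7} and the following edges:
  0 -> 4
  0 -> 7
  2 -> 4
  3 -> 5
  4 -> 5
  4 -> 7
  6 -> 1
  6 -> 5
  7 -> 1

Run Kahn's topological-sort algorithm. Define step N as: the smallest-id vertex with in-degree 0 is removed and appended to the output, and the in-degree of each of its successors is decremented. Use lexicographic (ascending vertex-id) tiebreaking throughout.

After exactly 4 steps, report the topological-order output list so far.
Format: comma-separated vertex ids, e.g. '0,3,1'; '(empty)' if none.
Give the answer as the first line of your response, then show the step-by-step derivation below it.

0,2,3,4

step 1: output 0; order=[0]; indeg=(0,2,0,0,1,3,0,1)
step 2: output 2; order=[0,2]; indeg=(0,2,0,0,0,3,0,1)
step 3: output 3; order=[0,2,3]; indeg=(0,2,0,0,0,2,0,1)
step 4: output 4; order=[0,2,3,4]; indeg=(0,2,0,0,0,1,0,0)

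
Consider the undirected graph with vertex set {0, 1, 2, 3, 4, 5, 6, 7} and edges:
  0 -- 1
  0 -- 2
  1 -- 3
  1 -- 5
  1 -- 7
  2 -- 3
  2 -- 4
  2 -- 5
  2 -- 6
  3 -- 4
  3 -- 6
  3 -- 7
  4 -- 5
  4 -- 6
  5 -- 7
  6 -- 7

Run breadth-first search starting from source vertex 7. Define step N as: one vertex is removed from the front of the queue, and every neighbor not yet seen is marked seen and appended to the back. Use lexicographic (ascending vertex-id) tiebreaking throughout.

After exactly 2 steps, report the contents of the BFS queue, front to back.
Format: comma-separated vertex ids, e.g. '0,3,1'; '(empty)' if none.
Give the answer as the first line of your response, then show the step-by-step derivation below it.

3,5,6,0

step 1: dequeue 7; queue=[1,3,5,6]; order=7
step 2: dequeue 1; queue=[3,5,6,0]; order=7,1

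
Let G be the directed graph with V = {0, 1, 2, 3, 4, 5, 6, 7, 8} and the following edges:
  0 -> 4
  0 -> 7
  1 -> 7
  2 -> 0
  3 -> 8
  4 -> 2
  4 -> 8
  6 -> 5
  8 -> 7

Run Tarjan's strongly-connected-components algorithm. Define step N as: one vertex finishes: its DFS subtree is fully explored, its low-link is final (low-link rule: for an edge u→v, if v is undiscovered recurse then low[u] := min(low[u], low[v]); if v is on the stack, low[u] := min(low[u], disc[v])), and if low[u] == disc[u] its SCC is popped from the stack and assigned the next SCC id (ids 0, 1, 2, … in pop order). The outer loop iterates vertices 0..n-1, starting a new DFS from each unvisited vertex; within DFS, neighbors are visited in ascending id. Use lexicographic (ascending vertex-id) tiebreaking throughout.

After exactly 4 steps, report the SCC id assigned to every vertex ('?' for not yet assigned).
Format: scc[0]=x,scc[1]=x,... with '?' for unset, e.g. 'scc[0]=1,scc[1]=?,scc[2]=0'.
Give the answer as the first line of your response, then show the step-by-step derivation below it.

scc[0]=?,scc[1]=?,scc[2]=?,scc[3]=?,scc[4]=?,scc[5]=?,scc[6]=?,scc[7]=0,scc[8]=1

step 1: low=(low[0]=0,low[1]=?,low[2]=0,low[3]=?,low[4]=1,low[5]=?,low[6]=?,low[7]=?,low[8]=?); scc=(scc[0]=?,scc[1]=?,scc[2]=?,scc[3]=?,scc[4]=?,scc[5]=?,scc[6]=?,scc[7]=?,scc[8]=?)
step 2: low=(low[0]=0,low[1]=?,low[2]=0,low[3]=?,low[4]=0,low[5]=?,low[6]=?,low[7]=4,low[8]=3); scc=(scc[0]=?,scc[1]=?,scc[2]=?,scc[3]=?,scc[4]=?,scc[5]=?,scc[6]=?,scc[7]=0,scc[8]=?)
step 3: low=(low[0]=0,low[1]=?,low[2]=0,low[3]=?,low[4]=0,low[5]=?,low[6]=?,low[7]=4,low[8]=3); scc=(scc[0]=?,scc[1]=?,scc[2]=?,scc[3]=?,scc[4]=?,scc[5]=?,scc[6]=?,scc[7]=0,scc[8]=1)
step 4: low=(low[0]=0,low[1]=?,low[2]=0,low[3]=?,low[4]=0,low[5]=?,low[6]=?,low[7]=4,low[8]=3); scc=(scc[0]=?,scc[1]=?,scc[2]=?,scc[3]=?,scc[4]=?,scc[5]=?,scc[6]=?,scc[7]=0,scc[8]=1)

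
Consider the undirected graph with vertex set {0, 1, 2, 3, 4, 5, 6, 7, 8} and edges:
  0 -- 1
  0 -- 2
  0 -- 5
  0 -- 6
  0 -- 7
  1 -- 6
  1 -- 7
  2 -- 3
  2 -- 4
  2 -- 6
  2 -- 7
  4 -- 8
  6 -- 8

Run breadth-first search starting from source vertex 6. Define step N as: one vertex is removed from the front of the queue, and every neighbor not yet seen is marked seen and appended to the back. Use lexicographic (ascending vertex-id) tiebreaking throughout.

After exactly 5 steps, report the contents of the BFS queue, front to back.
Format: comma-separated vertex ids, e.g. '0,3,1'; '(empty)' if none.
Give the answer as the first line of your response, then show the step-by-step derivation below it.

5,7,3,4

step 1: dequeue 6; queue=[0,1,2,8]; order=6
step 2: dequeue 0; queue=[1,2,8,5,7]; order=6,0
step 3: dequeue 1; queue=[2,8,5,7]; order=6,0,1
step 4: dequeue 2; queue=[8,5,7,3,4]; order=6,0,1,2
step 5: dequeue 8; queue=[5,7,3,4]; order=6,0,1,2,8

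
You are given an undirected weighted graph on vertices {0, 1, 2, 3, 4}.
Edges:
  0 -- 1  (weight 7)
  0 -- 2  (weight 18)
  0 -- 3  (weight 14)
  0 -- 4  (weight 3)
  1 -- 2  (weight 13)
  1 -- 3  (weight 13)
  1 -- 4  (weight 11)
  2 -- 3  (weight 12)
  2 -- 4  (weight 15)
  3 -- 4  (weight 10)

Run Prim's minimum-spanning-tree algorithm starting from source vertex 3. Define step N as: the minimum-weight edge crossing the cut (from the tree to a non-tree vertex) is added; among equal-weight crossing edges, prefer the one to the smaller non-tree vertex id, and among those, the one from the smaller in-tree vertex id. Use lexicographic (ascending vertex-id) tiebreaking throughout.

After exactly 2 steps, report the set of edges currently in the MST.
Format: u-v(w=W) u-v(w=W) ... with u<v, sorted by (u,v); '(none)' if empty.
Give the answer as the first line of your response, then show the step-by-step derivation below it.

0-4(w=3) 3-4(w=10)

step 1: add edge 3-4 (w=10); MST = {3-4(w=10)}
step 2: add edge 0-4 (w=3); MST = {0-4(w=3) 3-4(w=10)}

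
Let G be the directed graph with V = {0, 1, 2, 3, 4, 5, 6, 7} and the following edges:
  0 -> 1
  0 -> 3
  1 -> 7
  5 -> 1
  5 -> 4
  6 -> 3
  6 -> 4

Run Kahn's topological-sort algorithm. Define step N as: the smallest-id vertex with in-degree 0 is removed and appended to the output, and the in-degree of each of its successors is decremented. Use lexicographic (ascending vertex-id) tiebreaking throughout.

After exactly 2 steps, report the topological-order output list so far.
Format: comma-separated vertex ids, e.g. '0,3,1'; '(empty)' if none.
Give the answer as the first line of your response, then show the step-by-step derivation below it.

0,2

step 1: output 0; order=[0]; indeg=(0,1,0,1,2,0,0,1)
step 2: output 2; order=[0,2]; indeg=(0,1,0,1,2,0,0,1)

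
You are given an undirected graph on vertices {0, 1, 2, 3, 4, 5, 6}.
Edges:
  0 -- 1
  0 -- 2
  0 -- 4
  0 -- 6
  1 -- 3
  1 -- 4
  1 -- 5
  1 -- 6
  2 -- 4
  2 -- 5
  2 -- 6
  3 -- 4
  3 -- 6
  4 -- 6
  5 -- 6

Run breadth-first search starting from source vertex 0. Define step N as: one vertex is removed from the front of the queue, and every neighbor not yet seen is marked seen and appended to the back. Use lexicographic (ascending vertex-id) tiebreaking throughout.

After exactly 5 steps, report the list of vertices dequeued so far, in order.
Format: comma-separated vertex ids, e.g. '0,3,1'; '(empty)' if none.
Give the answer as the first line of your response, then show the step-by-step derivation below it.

0,1,2,4,6

step 1: dequeue 0; queue=[1,2,4,6]; order=0
step 2: dequeue 1; queue=[2,4,6,3,5]; order=0,1
step 3: dequeue 2; queue=[4,6,3,5]; order=0,1,2
step 4: dequeue 4; queue=[6,3,5]; order=0,1,2,4
step 5: dequeue 6; queue=[3,5]; order=0,1,2,4,6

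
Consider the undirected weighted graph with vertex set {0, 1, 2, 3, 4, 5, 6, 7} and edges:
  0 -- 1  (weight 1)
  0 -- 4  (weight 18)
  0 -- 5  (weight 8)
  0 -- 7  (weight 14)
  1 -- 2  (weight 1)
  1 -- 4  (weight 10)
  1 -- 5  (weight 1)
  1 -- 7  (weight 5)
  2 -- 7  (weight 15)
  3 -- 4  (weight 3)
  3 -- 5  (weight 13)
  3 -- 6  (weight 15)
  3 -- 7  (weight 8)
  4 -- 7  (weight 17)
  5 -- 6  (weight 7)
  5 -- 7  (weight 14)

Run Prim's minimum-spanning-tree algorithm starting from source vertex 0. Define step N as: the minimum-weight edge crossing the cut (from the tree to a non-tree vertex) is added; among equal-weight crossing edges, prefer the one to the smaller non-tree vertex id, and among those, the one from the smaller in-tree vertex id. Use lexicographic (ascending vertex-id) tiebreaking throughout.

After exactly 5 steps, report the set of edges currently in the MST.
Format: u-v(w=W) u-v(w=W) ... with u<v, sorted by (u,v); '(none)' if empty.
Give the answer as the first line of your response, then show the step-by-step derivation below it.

0-1(w=1) 1-2(w=1) 1-5(w=1) 1-7(w=5) 5-6(w=7)

step 1: add edge 0-1 (w=1); MST = {0-1(w=1)}
step 2: add edge 1-2 (w=1); MST = {0-1(w=1) 1-2(w=1)}
step 3: add edge 1-5 (w=1); MST = {0-1(w=1) 1-2(w=1) 1-5(w=1)}
step 4: add edge 1-7 (w=5); MST = {0-1(w=1) 1-2(w=1) 1-5(w=1) 1-7(w=5)}
step 5: add edge 5-6 (w=7); MST = {0-1(w=1) 1-2(w=1) 1-5(w=1) 1-7(w=5) 5-6(w=7)}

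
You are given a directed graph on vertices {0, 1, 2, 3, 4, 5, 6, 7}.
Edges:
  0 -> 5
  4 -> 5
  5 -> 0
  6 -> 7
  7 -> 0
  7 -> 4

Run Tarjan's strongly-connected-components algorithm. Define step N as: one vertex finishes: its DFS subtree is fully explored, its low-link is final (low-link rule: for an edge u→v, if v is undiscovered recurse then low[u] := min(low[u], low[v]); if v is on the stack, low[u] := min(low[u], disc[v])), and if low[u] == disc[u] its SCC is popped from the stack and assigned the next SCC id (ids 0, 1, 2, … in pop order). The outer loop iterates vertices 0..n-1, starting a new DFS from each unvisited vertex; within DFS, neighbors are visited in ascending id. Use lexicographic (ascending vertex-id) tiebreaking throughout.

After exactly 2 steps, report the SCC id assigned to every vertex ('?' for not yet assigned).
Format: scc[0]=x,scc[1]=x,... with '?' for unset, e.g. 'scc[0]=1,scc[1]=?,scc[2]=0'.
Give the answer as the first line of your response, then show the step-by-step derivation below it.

scc[0]=0,scc[1]=?,scc[2]=?,scc[3]=?,scc[4]=?,scc[5]=0,scc[6]=?,scc[7]=?

step 1: low=(low[0]=0,low[1]=?,low[2]=?,low[3]=?,low[4]=?,low[5]=0,low[6]=?,low[7]=?); scc=(scc[0]=?,scc[1]=?,scc[2]=?,scc[3]=?,scc[4]=?,scc[5]=?,scc[6]=?,scc[7]=?)
step 2: low=(low[0]=0,low[1]=?,low[2]=?,low[3]=?,low[4]=?,low[5]=0,low[6]=?,low[7]=?); scc=(scc[0]=0,scc[1]=?,scc[2]=?,scc[3]=?,scc[4]=?,scc[5]=0,scc[6]=?,scc[7]=?)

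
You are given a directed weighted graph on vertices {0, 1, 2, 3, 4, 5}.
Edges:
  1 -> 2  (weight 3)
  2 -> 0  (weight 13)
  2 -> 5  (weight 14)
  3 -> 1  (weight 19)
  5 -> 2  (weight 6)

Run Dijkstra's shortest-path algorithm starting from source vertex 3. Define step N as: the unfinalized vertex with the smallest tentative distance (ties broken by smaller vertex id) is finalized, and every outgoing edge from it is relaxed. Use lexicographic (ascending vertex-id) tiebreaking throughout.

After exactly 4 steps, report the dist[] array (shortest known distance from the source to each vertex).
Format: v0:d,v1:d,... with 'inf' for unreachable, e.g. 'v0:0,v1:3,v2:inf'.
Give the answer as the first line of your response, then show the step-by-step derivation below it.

v0:35,v1:19,v2:22,v3:0,v4:inf,v5:36

step 1: dist = v0:inf,v1:19,v2:inf,v3:0,v4:inf,v5:inf
step 2: dist = v0:inf,v1:19,v2:22,v3:0,v4:inf,v5:inf
step 3: dist = v0:35,v1:19,v2:22,v3:0,v4:inf,v5:36
step 4: dist = v0:35,v1:19,v2:22,v3:0,v4:inf,v5:36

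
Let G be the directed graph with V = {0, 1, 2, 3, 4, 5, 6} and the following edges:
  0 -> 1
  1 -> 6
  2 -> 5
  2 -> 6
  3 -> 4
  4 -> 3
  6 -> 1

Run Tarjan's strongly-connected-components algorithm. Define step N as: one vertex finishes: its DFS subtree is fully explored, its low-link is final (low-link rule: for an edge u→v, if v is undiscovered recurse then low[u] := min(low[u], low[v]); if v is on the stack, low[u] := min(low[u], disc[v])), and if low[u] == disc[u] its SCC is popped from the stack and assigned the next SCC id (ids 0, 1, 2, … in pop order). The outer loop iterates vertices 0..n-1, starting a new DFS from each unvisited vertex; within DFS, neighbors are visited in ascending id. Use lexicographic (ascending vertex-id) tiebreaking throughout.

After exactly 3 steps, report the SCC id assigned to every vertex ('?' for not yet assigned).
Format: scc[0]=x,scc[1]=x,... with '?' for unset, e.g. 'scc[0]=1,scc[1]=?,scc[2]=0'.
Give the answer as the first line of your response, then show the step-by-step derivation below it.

scc[0]=1,scc[1]=0,scc[2]=?,scc[3]=?,scc[4]=?,scc[5]=?,scc[6]=0

step 1: low=(low[0]=0,low[1]=1,low[2]=?,low[3]=?,low[4]=?,low[5]=?,low[6]=1); scc=(scc[0]=?,scc[1]=?,scc[2]=?,scc[3]=?,scc[4]=?,scc[5]=?,scc[6]=?)
step 2: low=(low[0]=0,low[1]=1,low[2]=?,low[3]=?,low[4]=?,low[5]=?,low[6]=1); scc=(scc[0]=?,scc[1]=0,scc[2]=?,scc[3]=?,scc[4]=?,scc[5]=?,scc[6]=0)
step 3: low=(low[0]=0,low[1]=1,low[2]=?,low[3]=?,low[4]=?,low[5]=?,low[6]=1); scc=(scc[0]=1,scc[1]=0,scc[2]=?,scc[3]=?,scc[4]=?,scc[5]=?,scc[6]=0)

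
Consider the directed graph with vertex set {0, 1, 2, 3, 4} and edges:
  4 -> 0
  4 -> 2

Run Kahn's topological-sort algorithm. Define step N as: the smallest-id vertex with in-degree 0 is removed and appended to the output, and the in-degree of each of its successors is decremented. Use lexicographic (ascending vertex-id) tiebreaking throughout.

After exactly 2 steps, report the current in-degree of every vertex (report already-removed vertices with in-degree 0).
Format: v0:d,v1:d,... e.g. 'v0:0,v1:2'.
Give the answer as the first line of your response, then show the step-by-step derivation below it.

v0:1,v1:0,v2:1,v3:0,v4:0

step 1: output 1; order=[1]; indeg=(1,0,1,0,0)
step 2: output 3; order=[1,3]; indeg=(1,0,1,0,0)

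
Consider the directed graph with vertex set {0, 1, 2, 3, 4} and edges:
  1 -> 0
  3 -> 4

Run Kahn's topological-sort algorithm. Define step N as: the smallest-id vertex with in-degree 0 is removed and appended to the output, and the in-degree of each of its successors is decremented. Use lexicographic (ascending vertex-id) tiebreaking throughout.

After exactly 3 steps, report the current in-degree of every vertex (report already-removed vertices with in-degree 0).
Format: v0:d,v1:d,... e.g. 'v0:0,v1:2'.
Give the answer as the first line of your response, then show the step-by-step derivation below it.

v0:0,v1:0,v2:0,v3:0,v4:1

step 1: output 1; order=[1]; indeg=(0,0,0,0,1)
step 2: output 0; order=[1,0]; indeg=(0,0,0,0,1)
step 3: output 2; order=[1,0,2]; indeg=(0,0,0,0,1)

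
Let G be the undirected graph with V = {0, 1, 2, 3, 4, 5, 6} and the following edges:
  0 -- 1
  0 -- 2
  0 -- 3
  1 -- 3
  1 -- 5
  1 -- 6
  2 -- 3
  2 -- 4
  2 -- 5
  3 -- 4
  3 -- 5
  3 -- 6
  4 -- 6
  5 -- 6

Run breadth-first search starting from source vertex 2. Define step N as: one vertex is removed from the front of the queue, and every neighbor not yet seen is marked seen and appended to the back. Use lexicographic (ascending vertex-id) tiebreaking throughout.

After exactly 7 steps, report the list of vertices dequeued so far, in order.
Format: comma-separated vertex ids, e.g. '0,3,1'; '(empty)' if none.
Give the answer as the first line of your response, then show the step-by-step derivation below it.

2,0,3,4,5,1,6

step 1: dequeue 2; queue=[0,3,4,5]; order=2
step 2: dequeue 0; queue=[3,4,5,1]; order=2,0
step 3: dequeue 3; queue=[4,5,1,6]; order=2,0,3
step 4: dequeue 4; queue=[5,1,6]; order=2,0,3,4
step 5: dequeue 5; queue=[1,6]; order=2,0,3,4,5
step 6: dequeue 1; queue=[6]; order=2,0,3,4,5,1
step 7: dequeue 6; queue=[(empty)]; order=2,0,3,4,5,1,6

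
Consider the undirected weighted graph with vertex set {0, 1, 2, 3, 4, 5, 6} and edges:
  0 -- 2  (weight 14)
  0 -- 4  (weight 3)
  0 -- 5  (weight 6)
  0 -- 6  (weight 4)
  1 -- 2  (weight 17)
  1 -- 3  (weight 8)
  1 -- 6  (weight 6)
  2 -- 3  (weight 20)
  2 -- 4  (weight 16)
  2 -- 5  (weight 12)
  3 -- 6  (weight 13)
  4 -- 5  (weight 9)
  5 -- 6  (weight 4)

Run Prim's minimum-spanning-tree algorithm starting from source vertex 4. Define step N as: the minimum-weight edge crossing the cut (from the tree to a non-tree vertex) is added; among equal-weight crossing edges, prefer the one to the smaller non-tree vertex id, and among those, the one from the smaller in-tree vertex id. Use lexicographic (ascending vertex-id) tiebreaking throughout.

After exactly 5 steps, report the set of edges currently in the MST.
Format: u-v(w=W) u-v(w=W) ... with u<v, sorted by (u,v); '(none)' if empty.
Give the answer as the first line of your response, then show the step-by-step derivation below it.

0-4(w=3) 0-6(w=4) 1-3(w=8) 1-6(w=6) 5-6(w=4)

step 1: add edge 0-4 (w=3); MST = {0-4(w=3)}
step 2: add edge 0-6 (w=4); MST = {0-4(w=3) 0-6(w=4)}
step 3: add edge 5-6 (w=4); MST = {0-4(w=3) 0-6(w=4) 5-6(w=4)}
step 4: add edge 1-6 (w=6); MST = {0-4(w=3) 0-6(w=4) 1-6(w=6) 5-6(w=4)}
step 5: add edge 1-3 (w=8); MST = {0-4(w=3) 0-6(w=4) 1-3(w=8) 1-6(w=6) 5-6(w=4)}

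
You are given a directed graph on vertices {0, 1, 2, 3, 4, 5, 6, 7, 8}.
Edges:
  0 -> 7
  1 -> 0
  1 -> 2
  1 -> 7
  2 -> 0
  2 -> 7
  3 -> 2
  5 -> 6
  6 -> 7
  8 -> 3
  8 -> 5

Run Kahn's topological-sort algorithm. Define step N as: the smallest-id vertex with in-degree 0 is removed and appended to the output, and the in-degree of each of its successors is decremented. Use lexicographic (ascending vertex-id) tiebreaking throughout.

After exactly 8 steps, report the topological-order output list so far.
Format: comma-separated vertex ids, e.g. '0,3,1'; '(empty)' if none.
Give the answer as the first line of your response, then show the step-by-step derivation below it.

1,4,8,3,2,0,5,6

step 1: output 1; order=[1]; indeg=(1,0,1,1,0,1,1,3,0)
step 2: output 4; order=[1,4]; indeg=(1,0,1,1,0,1,1,3,0)
step 3: output 8; order=[1,4,8]; indeg=(1,0,1,0,0,0,1,3,0)
step 4: output 3; order=[1,4,8,3]; indeg=(1,0,0,0,0,0,1,3,0)
step 5: output 2; order=[1,4,8,3,2]; indeg=(0,0,0,0,0,0,1,2,0)
step 6: output 0; order=[1,4,8,3,2,0]; indeg=(0,0,0,0,0,0,1,1,0)
step 7: output 5; order=[1,4,8,3,2,0,5]; indeg=(0,0,0,0,0,0,0,1,0)
step 8: output 6; order=[1,4,8,3,2,0,5,6]; indeg=(0,0,0,0,0,0,0,0,0)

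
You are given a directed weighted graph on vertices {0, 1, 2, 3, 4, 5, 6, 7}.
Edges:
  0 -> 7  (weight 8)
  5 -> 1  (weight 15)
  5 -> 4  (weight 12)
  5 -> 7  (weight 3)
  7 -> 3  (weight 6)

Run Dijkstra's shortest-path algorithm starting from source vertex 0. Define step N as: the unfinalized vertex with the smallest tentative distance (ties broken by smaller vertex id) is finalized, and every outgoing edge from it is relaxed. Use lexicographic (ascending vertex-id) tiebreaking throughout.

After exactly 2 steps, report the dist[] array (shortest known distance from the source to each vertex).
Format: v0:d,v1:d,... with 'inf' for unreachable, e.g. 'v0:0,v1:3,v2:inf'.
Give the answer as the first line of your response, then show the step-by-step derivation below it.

v0:0,v1:inf,v2:inf,v3:14,v4:inf,v5:inf,v6:inf,v7:8

step 1: dist = v0:0,v1:inf,v2:inf,v3:inf,v4:inf,v5:inf,v6:inf,v7:8
step 2: dist = v0:0,v1:inf,v2:inf,v3:14,v4:inf,v5:inf,v6:inf,v7:8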